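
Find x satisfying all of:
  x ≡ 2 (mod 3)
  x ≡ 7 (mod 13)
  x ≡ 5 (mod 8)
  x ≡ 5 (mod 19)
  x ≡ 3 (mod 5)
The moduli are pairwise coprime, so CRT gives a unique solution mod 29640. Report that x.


Product of moduli M = 3 · 13 · 8 · 19 · 5 = 29640.
Merge one congruence at a time:
  Start: x ≡ 2 (mod 3).
  Combine with x ≡ 7 (mod 13); new modulus lcm = 39.
    Write x = 2 + 3·t and substitute into x ≡ 7 (mod 13): 3·t ≡ 7 − 2 = 5 (mod 13).
    The inverse of 3 mod 13 is 9 (since 3·9 = 27 = 2·13 + 1), so t ≡ 9·5 = 45 ≡ 6 (mod 13).
    Then x = 2 + 3·6 = 20, valid modulo lcm(3, 13) = 39: x ≡ 20 (mod 39).
  Combine with x ≡ 5 (mod 8); new modulus lcm = 312.
    Write x = 20 + 39·t and substitute into x ≡ 5 (mod 8): 39·t ≡ 5 − 20 = -15 (mod 8).
    Reduce coefficients mod 8: 7·t ≡ 1 (mod 8).
    The inverse of 7 mod 8 is 7 (since 7·7 = 49 = 6·8 + 1), so t ≡ 7·1 = 7 ≡ 7 (mod 8).
    Then x = 20 + 39·7 = 293, valid modulo lcm(39, 8) = 312: x ≡ 293 (mod 312).
  Combine with x ≡ 5 (mod 19); new modulus lcm = 5928.
    Write x = 293 + 312·t and substitute into x ≡ 5 (mod 19): 312·t ≡ 5 − 293 = -288 (mod 19).
    Reduce coefficients mod 19: 8·t ≡ 16 (mod 19).
    The inverse of 8 mod 19 is 12 (since 8·12 = 96 = 5·19 + 1), so t ≡ 12·16 = 192 ≡ 2 (mod 19).
    Then x = 293 + 312·2 = 917, valid modulo lcm(312, 19) = 5928: x ≡ 917 (mod 5928).
  Combine with x ≡ 3 (mod 5); new modulus lcm = 29640.
    Write x = 917 + 5928·t and substitute into x ≡ 3 (mod 5): 5928·t ≡ 3 − 917 = -914 (mod 5).
    Reduce coefficients mod 5: 3·t ≡ 1 (mod 5).
    The inverse of 3 mod 5 is 2 (since 3·2 = 6 = 1·5 + 1), so t ≡ 2·1 = 2 ≡ 2 (mod 5).
    Then x = 917 + 5928·2 = 12773, valid modulo lcm(5928, 5) = 29640: x ≡ 12773 (mod 29640).
Verify against each original: 12773 mod 3 = 2, 12773 mod 13 = 7, 12773 mod 8 = 5, 12773 mod 19 = 5, 12773 mod 5 = 3.

x ≡ 12773 (mod 29640).


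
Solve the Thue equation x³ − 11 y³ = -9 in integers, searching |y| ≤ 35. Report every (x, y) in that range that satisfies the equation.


The equation is x³ - 11y³ = -9. For fixed y, x³ = 11·y³ − 9, so a solution requires the RHS to be a perfect cube.
Strategy: iterate y from -35 to 35, compute RHS = 11·y³ − 9, and check whether it is a (positive or negative) perfect cube.
Check small values of y:
  y = 0: RHS = -9 is not a perfect cube.
  y = 1: RHS = 2 is not a perfect cube.
  y = -1: RHS = -20 is not a perfect cube.
  y = 2: RHS = 79 is not a perfect cube.
  y = -2: RHS = -97 is not a perfect cube.
  y = 3: RHS = 288 is not a perfect cube.
  y = -3: RHS = -306 is not a perfect cube.
Continuing the search up to |y| = 35 finds no solutions either.
No (x, y) in the scanned range satisfies the equation.

No integer solutions with |y| ≤ 35.


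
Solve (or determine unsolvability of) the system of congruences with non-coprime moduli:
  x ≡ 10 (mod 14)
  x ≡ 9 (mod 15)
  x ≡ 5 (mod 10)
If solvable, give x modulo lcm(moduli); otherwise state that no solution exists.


Moduli 14, 15, 10 are not pairwise coprime, so CRT works modulo lcm(m_i) when all pairwise compatibility conditions hold.
Pairwise compatibility: gcd(m_i, m_j) must divide a_i - a_j for every pair.
Merge one congruence at a time:
  Start: x ≡ 10 (mod 14).
  Combine with x ≡ 9 (mod 15): gcd(14, 15) = 1; 9 - 10 = -1, which IS divisible by 1, so compatible.
    Write x = 10 + 14·t and substitute into x ≡ 9 (mod 15): 14·t ≡ 9 − 10 = -1 (mod 15).
    Reduce coefficients mod 15: 14·t ≡ 14 (mod 15).
    The inverse of 14 mod 15 is 14 (since 14·14 = 196 = 13·15 + 1), so t ≡ 14·14 = 196 ≡ 1 (mod 15).
    Then x = 10 + 14·1 = 24, valid modulo lcm(14, 15) = 210: x ≡ 24 (mod 210).
  Combine with x ≡ 5 (mod 10): gcd(210, 10) = 10, and 5 - 24 = -19 is NOT divisible by 10.
    ⇒ system is inconsistent (no integer solution).

No solution (the system is inconsistent).


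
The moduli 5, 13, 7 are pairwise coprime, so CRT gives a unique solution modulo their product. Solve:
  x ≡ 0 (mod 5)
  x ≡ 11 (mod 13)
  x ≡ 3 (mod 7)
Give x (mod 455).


Moduli 5, 13, 7 are pairwise coprime; by CRT there is a unique solution modulo M = 5 · 13 · 7 = 455.
Solve pairwise, accumulating the modulus:
  Start with x ≡ 0 (mod 5).
  Combine with x ≡ 11 (mod 13): since gcd(5, 13) = 1, we get a unique residue mod 65.
    Write x = 0 + 5·t and substitute into x ≡ 11 (mod 13): 5·t ≡ 11 − 0 = 11 (mod 13).
    The inverse of 5 mod 13 is 8 (since 5·8 = 40 = 3·13 + 1), so t ≡ 8·11 = 88 ≡ 10 (mod 13).
    Then x = 0 + 5·10 = 50, valid modulo lcm(5, 13) = 65: x ≡ 50 (mod 65).
  Combine with x ≡ 3 (mod 7): since gcd(65, 7) = 1, we get a unique residue mod 455.
    Write x = 50 + 65·t and substitute into x ≡ 3 (mod 7): 65·t ≡ 3 − 50 = -47 (mod 7).
    Reduce coefficients mod 7: 2·t ≡ 2 (mod 7).
    The inverse of 2 mod 7 is 4 (since 2·4 = 8 = 1·7 + 1), so t ≡ 4·2 = 8 ≡ 1 (mod 7).
    Then x = 50 + 65·1 = 115, valid modulo lcm(65, 7) = 455: x ≡ 115 (mod 455).
Verify: 115 mod 5 = 0 ✓, 115 mod 13 = 11 ✓, 115 mod 7 = 3 ✓.

x ≡ 115 (mod 455).


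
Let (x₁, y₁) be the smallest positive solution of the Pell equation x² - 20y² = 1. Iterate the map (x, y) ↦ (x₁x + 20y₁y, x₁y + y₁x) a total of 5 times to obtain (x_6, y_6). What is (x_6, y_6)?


Step 1: Find the fundamental solution (x₁, y₁) of x² - 20y² = 1.
  Expand √20 as a continued fraction. a₀ = ⌊√20⌋ = 4; iterate m_{k+1} = d_k·a_k − m_k, d_{k+1} = (20 − m_{k+1}²)/d_k, a_{k+1} = ⌊(a₀ + m_{k+1})/d_{k+1}⌋ (starting m₀ = 0, d₀ = 1), with convergents p_k = a_k·p_{k-1} + p_{k-2}, q_k = a_k·q_{k-1} + q_{k-2} (p₋₁ = 1, q₋₁ = 0):
  k = 0: a₀ = 4; p₀/q₀ = 4/1; p₀² − 20·q₀² = 16 − 20 = -4.
  k = 1: m = 4, d = 4, a = ⌊(4 + 4)/4⌋ = 2; p/q = (2·4 + 1)/(2·1 + 0) = 9/2; p² − 20·q² = 81 − 80 = 1.
  The first convergent with p² − 20·q² = 1 gives the fundamental solution (x₁, y₁) = (9, 2).
Step 2: Apply the recurrence (x_{n+1}, y_{n+1}) = (x₁x_n + 20y₁y_n, x₁y_n + y₁x_n) repeatedly.
  From (x_1, y_1) = (9, 2): x_2 = 9·9 + 20·2·2 = 161; y_2 = 9·2 + 2·9 = 36.
  From (x_2, y_2) = (161, 36): x_3 = 9·161 + 20·2·36 = 2889; y_3 = 9·36 + 2·161 = 646.
  From (x_3, y_3) = (2889, 646): x_4 = 9·2889 + 20·2·646 = 51841; y_4 = 9·646 + 2·2889 = 11592.
  From (x_4, y_4) = (51841, 11592): x_5 = 9·51841 + 20·2·11592 = 930249; y_5 = 9·11592 + 2·51841 = 208010.
  From (x_5, y_5) = (930249, 208010): x_6 = 9·930249 + 20·2·208010 = 16692641; y_6 = 9·208010 + 2·930249 = 3732588.
Step 3: Verify x_6² - 20·y_6² = 278644263554881 - 278644263554880 = 1 (should be 1). ✓

(x_1, y_1) = (9, 2); (x_6, y_6) = (16692641, 3732588).


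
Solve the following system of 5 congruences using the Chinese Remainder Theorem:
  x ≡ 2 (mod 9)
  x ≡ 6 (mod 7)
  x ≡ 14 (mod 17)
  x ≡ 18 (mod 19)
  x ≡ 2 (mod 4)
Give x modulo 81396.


Product of moduli M = 9 · 7 · 17 · 19 · 4 = 81396.
Merge one congruence at a time:
  Start: x ≡ 2 (mod 9).
  Combine with x ≡ 6 (mod 7); new modulus lcm = 63.
    Write x = 2 + 9·t and substitute into x ≡ 6 (mod 7): 9·t ≡ 6 − 2 = 4 (mod 7).
    Reduce coefficients mod 7: 2·t ≡ 4 (mod 7).
    The inverse of 2 mod 7 is 4 (since 2·4 = 8 = 1·7 + 1), so t ≡ 4·4 = 16 ≡ 2 (mod 7).
    Then x = 2 + 9·2 = 20, valid modulo lcm(9, 7) = 63: x ≡ 20 (mod 63).
  Combine with x ≡ 14 (mod 17); new modulus lcm = 1071.
    Write x = 20 + 63·t and substitute into x ≡ 14 (mod 17): 63·t ≡ 14 − 20 = -6 (mod 17).
    Reduce coefficients mod 17: 12·t ≡ 11 (mod 17).
    The inverse of 12 mod 17 is 10 (since 12·10 = 120 = 7·17 + 1), so t ≡ 10·11 = 110 ≡ 8 (mod 17).
    Then x = 20 + 63·8 = 524, valid modulo lcm(63, 17) = 1071: x ≡ 524 (mod 1071).
  Combine with x ≡ 18 (mod 19); new modulus lcm = 20349.
    Write x = 524 + 1071·t and substitute into x ≡ 18 (mod 19): 1071·t ≡ 18 − 524 = -506 (mod 19).
    Reduce coefficients mod 19: 7·t ≡ 7 (mod 19).
    The inverse of 7 mod 19 is 11 (since 7·11 = 77 = 4·19 + 1), so t ≡ 11·7 = 77 ≡ 1 (mod 19).
    Then x = 524 + 1071·1 = 1595, valid modulo lcm(1071, 19) = 20349: x ≡ 1595 (mod 20349).
  Combine with x ≡ 2 (mod 4); new modulus lcm = 81396.
    Write x = 1595 + 20349·t and substitute into x ≡ 2 (mod 4): 20349·t ≡ 2 − 1595 = -1593 (mod 4).
    Reduce coefficients mod 4: 1·t ≡ 3 (mod 4).
    So t ≡ 3 (mod 4).
    Then x = 1595 + 20349·3 = 62642, valid modulo lcm(20349, 4) = 81396: x ≡ 62642 (mod 81396).
Verify against each original: 62642 mod 9 = 2, 62642 mod 7 = 6, 62642 mod 17 = 14, 62642 mod 19 = 18, 62642 mod 4 = 2.

x ≡ 62642 (mod 81396).


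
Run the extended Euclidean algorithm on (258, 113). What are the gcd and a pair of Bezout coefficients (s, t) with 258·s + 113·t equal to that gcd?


Euclidean algorithm on (258, 113) — divide until remainder is 0:
  258 = 2 · 113 + 32
  113 = 3 · 32 + 17
  32 = 1 · 17 + 15
  17 = 1 · 15 + 2
  15 = 7 · 2 + 1
  2 = 2 · 1 + 0
gcd(258, 113) = 1.
Track Bezout coefficients alongside the remainders: start with r₀ = 258 = a·1 + b·0 (s = 1, t = 0) and r₁ = 113 = a·0 + b·1 (s = 0, t = 1); each new remainder r_{k+1} = r_{k-1} − q_k·r_k inherits s_{k+1} = s_{k-1} − q_k·s_k, t_{k+1} = t_{k-1} − q_k·t_k, so r_k = a·s_k + b·t_k at every step:
  q = 2: r = 32, s = 1 − 2·0 = 1, t = 0 − 2·1 = -2  (check: 258·1 + 113·(-2) = 32)
  q = 3: r = 17, s = 0 − 3·1 = -3, t = 1 − 3·(-2) = 7  (check: 258·(-3) + 113·7 = 17)
  q = 1: r = 15, s = 1 − 1·(-3) = 4, t = -2 − 1·7 = -9  (check: 258·4 + 113·(-9) = 15)
  q = 1: r = 2, s = -3 − 1·4 = -7, t = 7 − 1·(-9) = 16  (check: 258·(-7) + 113·16 = 2)
  q = 7: r = 1, s = 4 − 7·(-7) = 53, t = -9 − 7·16 = -121  (check: 258·53 + 113·(-121) = 1)
The row with r = 1 (the gcd) gives the Bezout coefficients s = 53, t = -121.
Result: 258 · (53) + 113 · (-121) = 1.

gcd(258, 113) = 1; s = 53, t = -121 (check: 258·53 + 113·(-121) = 1).


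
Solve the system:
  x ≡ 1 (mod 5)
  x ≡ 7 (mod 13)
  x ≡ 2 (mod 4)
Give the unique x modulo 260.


Moduli 5, 13, 4 are pairwise coprime; by CRT there is a unique solution modulo M = 5 · 13 · 4 = 260.
Solve pairwise, accumulating the modulus:
  Start with x ≡ 1 (mod 5).
  Combine with x ≡ 7 (mod 13): since gcd(5, 13) = 1, we get a unique residue mod 65.
    Write x = 1 + 5·t and substitute into x ≡ 7 (mod 13): 5·t ≡ 7 − 1 = 6 (mod 13).
    The inverse of 5 mod 13 is 8 (since 5·8 = 40 = 3·13 + 1), so t ≡ 8·6 = 48 ≡ 9 (mod 13).
    Then x = 1 + 5·9 = 46, valid modulo lcm(5, 13) = 65: x ≡ 46 (mod 65).
  Combine with x ≡ 2 (mod 4): since gcd(65, 4) = 1, we get a unique residue mod 260.
    Write x = 46 + 65·t and substitute into x ≡ 2 (mod 4): 65·t ≡ 2 − 46 = -44 (mod 4).
    Reduce coefficients mod 4: 1·t ≡ 0 (mod 4).
    So t ≡ 0 (mod 4).
    Then x = 46 + 65·0 = 46, valid modulo lcm(65, 4) = 260: x ≡ 46 (mod 260).
Verify: 46 mod 5 = 1 ✓, 46 mod 13 = 7 ✓, 46 mod 4 = 2 ✓.

x ≡ 46 (mod 260).


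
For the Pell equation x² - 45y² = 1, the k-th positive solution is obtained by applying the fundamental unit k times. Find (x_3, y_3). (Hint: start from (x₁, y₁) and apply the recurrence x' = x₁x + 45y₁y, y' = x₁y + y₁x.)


Step 1: Find the fundamental solution (x₁, y₁) of x² - 45y² = 1.
  Expand √45 as a continued fraction. a₀ = ⌊√45⌋ = 6; iterate m_{k+1} = d_k·a_k − m_k, d_{k+1} = (45 − m_{k+1}²)/d_k, a_{k+1} = ⌊(a₀ + m_{k+1})/d_{k+1}⌋ (starting m₀ = 0, d₀ = 1), with convergents p_k = a_k·p_{k-1} + p_{k-2}, q_k = a_k·q_{k-1} + q_{k-2} (p₋₁ = 1, q₋₁ = 0):
  k = 0: a₀ = 6; p₀/q₀ = 6/1; p₀² − 45·q₀² = 36 − 45 = -9.
  k = 1: m = 6, d = 9, a = ⌊(6 + 6)/9⌋ = 1; p/q = (1·6 + 1)/(1·1 + 0) = 7/1; p² − 45·q² = 49 − 45 = 4.
  k = 2: m = 3, d = 4, a = ⌊(6 + 3)/4⌋ = 2; p/q = (2·7 + 6)/(2·1 + 1) = 20/3; p² − 45·q² = 400 − 405 = -5.
  k = 3: m = 5, d = 5, a = ⌊(6 + 5)/5⌋ = 2; p/q = (2·20 + 7)/(2·3 + 1) = 47/7; p² − 45·q² = 2209 − 2205 = 4.
  k = 4: m = 5, d = 4, a = ⌊(6 + 5)/4⌋ = 2; p/q = (2·47 + 20)/(2·7 + 3) = 114/17; p² − 45·q² = 12996 − 13005 = -9.
  k = 5: m = 3, d = 9, a = ⌊(6 + 3)/9⌋ = 1; p/q = (1·114 + 47)/(1·17 + 7) = 161/24; p² − 45·q² = 25921 − 25920 = 1.
  The first convergent with p² − 45·q² = 1 gives the fundamental solution (x₁, y₁) = (161, 24).
Step 2: Apply the recurrence (x_{n+1}, y_{n+1}) = (x₁x_n + 45y₁y_n, x₁y_n + y₁x_n) repeatedly.
  From (x_1, y_1) = (161, 24): x_2 = 161·161 + 45·24·24 = 51841; y_2 = 161·24 + 24·161 = 7728.
  From (x_2, y_2) = (51841, 7728): x_3 = 161·51841 + 45·24·7728 = 16692641; y_3 = 161·7728 + 24·51841 = 2488392.
Step 3: Verify x_3² - 45·y_3² = 278644263554881 - 278644263554880 = 1 (should be 1). ✓

(x_1, y_1) = (161, 24); (x_3, y_3) = (16692641, 2488392).


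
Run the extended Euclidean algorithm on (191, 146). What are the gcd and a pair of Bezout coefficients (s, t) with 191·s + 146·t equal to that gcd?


Euclidean algorithm on (191, 146) — divide until remainder is 0:
  191 = 1 · 146 + 45
  146 = 3 · 45 + 11
  45 = 4 · 11 + 1
  11 = 11 · 1 + 0
gcd(191, 146) = 1.
Track Bezout coefficients alongside the remainders: start with r₀ = 191 = a·1 + b·0 (s = 1, t = 0) and r₁ = 146 = a·0 + b·1 (s = 0, t = 1); each new remainder r_{k+1} = r_{k-1} − q_k·r_k inherits s_{k+1} = s_{k-1} − q_k·s_k, t_{k+1} = t_{k-1} − q_k·t_k, so r_k = a·s_k + b·t_k at every step:
  q = 1: r = 45, s = 1 − 1·0 = 1, t = 0 − 1·1 = -1  (check: 191·1 + 146·(-1) = 45)
  q = 3: r = 11, s = 0 − 3·1 = -3, t = 1 − 3·(-1) = 4  (check: 191·(-3) + 146·4 = 11)
  q = 4: r = 1, s = 1 − 4·(-3) = 13, t = -1 − 4·4 = -17  (check: 191·13 + 146·(-17) = 1)
The row with r = 1 (the gcd) gives the Bezout coefficients s = 13, t = -17.
Result: 191 · (13) + 146 · (-17) = 1.

gcd(191, 146) = 1; s = 13, t = -17 (check: 191·13 + 146·(-17) = 1).


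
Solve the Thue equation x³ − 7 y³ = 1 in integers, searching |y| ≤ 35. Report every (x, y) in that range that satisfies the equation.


The equation is x³ - 7y³ = 1. For fixed y, x³ = 7·y³ + 1, so a solution requires the RHS to be a perfect cube.
Strategy: iterate y from -35 to 35, compute RHS = 7·y³ + 1, and check whether it is a (positive or negative) perfect cube.
Check small values of y:
  y = 0: RHS = 1 = (1)³ ⇒ x = 1 works.
  y = 1: RHS = 8 = (2)³ ⇒ x = 2 works.
  y = -1: RHS = -6 is not a perfect cube.
  y = 2: RHS = 57 is not a perfect cube.
  y = -2: RHS = -55 is not a perfect cube.
  y = 3: RHS = 190 is not a perfect cube.
  y = -3: RHS = -188 is not a perfect cube.
Continuing the search up to |y| = 35 finds no further solutions beyond those listed.
Collected solutions: (1, 0), (2, 1).

Solutions (with |y| ≤ 35): (1, 0), (2, 1).


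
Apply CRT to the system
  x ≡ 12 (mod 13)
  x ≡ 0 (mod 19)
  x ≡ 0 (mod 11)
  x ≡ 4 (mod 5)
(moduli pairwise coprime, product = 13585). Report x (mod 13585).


Product of moduli M = 13 · 19 · 11 · 5 = 13585.
Merge one congruence at a time:
  Start: x ≡ 12 (mod 13).
  Combine with x ≡ 0 (mod 19); new modulus lcm = 247.
    Write x = 12 + 13·t and substitute into x ≡ 0 (mod 19): 13·t ≡ 0 − 12 = -12 (mod 19).
    Reduce coefficients mod 19: 13·t ≡ 7 (mod 19).
    The inverse of 13 mod 19 is 3 (since 13·3 = 39 = 2·19 + 1), so t ≡ 3·7 = 21 ≡ 2 (mod 19).
    Then x = 12 + 13·2 = 38, valid modulo lcm(13, 19) = 247: x ≡ 38 (mod 247).
  Combine with x ≡ 0 (mod 11); new modulus lcm = 2717.
    Write x = 38 + 247·t and substitute into x ≡ 0 (mod 11): 247·t ≡ 0 − 38 = -38 (mod 11).
    Reduce coefficients mod 11: 5·t ≡ 6 (mod 11).
    The inverse of 5 mod 11 is 9 (since 5·9 = 45 = 4·11 + 1), so t ≡ 9·6 = 54 ≡ 10 (mod 11).
    Then x = 38 + 247·10 = 2508, valid modulo lcm(247, 11) = 2717: x ≡ 2508 (mod 2717).
  Combine with x ≡ 4 (mod 5); new modulus lcm = 13585.
    Write x = 2508 + 2717·t and substitute into x ≡ 4 (mod 5): 2717·t ≡ 4 − 2508 = -2504 (mod 5).
    Reduce coefficients mod 5: 2·t ≡ 1 (mod 5).
    The inverse of 2 mod 5 is 3 (since 2·3 = 6 = 1·5 + 1), so t ≡ 3·1 = 3 ≡ 3 (mod 5).
    Then x = 2508 + 2717·3 = 10659, valid modulo lcm(2717, 5) = 13585: x ≡ 10659 (mod 13585).
Verify against each original: 10659 mod 13 = 12, 10659 mod 19 = 0, 10659 mod 11 = 0, 10659 mod 5 = 4.

x ≡ 10659 (mod 13585).


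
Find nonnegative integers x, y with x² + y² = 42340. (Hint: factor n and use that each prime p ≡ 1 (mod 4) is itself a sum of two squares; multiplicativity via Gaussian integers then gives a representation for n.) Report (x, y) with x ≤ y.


Step 1: Factor n = 42340 = 2^2 · 5 · 29 · 73.
Step 2: Check the mod-4 condition on each prime factor: 2 = 2 (special); 5 ≡ 1 (mod 4), exponent 1; 29 ≡ 1 (mod 4), exponent 1; 73 ≡ 1 (mod 4), exponent 1.
All primes ≡ 3 (mod 4) appear to even exponent (or don't appear), so by the two-squares theorem n IS expressible as a sum of two squares.
Step 3: Build a representation. Group n = k² · m with k = 2 and m = 5 · 29 · 73 = 10585 (a product of primes ≡ 1 (mod 4)); a representation of m scales to one of n via (k·x)² + (k·y)² = k²(x² + y²). Each prime p ≡ 1 (mod 4) is itself a sum of two squares; find a² by testing p − a² for a perfect square:
  5: 5 − 1² = 4 = 2² ⇒ 5 = 1² + 2².
  29: 29 − 1² = 28, 29 − 2² = 25 = 5² ⇒ 29 = 2² + 5².
  73: 73 − 1² = 72, 73 − 2² = 69, 73 − 3² = 64 = 8² ⇒ 73 = 3² + 8².
  Combine using the Brahmagupta–Fibonacci identity (a² + b²)(c² + d²) = (ac − bd)² + (ad + bc)² = (ac + bd)² + (ad − bc)²:
  5 · 29 = 145: from (1² + 2²)(2² + 5²), take (1·2 − 2·5, 1·5 + 2·2) = (2 − 10, 5 + 4) = (-8, 9); dropping signs (only squares matter) gives (8, 9); check 8² + 9² = 64 + 81 = 145 ✓.
  145 · 73 = 10585: from (8² + 9²)(3² + 8²), take (8·3 − 9·8, 8·8 + 9·3) = (24 − 72, 64 + 27) = (-48, 91); dropping signs (only squares matter) gives (48, 91); check 48² + 91² = 2304 + 8281 = 10585 ✓.
  Scale by k = 2: (2·48, 2·91) = (96, 182).
Step 4: Order so x ≤ y and verify: 96² + 182² = 9216 + 33124 = 42340 = n. ✓

n = 42340 = 96² + 182² (one valid representation with x ≤ y).


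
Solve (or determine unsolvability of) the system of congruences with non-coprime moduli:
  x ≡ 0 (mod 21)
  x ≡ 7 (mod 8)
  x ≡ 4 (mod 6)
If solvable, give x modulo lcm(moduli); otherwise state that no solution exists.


Moduli 21, 8, 6 are not pairwise coprime, so CRT works modulo lcm(m_i) when all pairwise compatibility conditions hold.
Pairwise compatibility: gcd(m_i, m_j) must divide a_i - a_j for every pair.
Merge one congruence at a time:
  Start: x ≡ 0 (mod 21).
  Combine with x ≡ 7 (mod 8): gcd(21, 8) = 1; 7 - 0 = 7, which IS divisible by 1, so compatible.
    Write x = 0 + 21·t and substitute into x ≡ 7 (mod 8): 21·t ≡ 7 − 0 = 7 (mod 8).
    Reduce coefficients mod 8: 5·t ≡ 7 (mod 8).
    The inverse of 5 mod 8 is 5 (since 5·5 = 25 = 3·8 + 1), so t ≡ 5·7 = 35 ≡ 3 (mod 8).
    Then x = 0 + 21·3 = 63, valid modulo lcm(21, 8) = 168: x ≡ 63 (mod 168).
  Combine with x ≡ 4 (mod 6): gcd(168, 6) = 6, and 4 - 63 = -59 is NOT divisible by 6.
    ⇒ system is inconsistent (no integer solution).

No solution (the system is inconsistent).


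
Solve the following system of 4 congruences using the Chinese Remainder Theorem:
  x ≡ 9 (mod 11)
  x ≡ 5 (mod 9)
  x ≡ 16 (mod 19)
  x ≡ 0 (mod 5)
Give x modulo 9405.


Product of moduli M = 11 · 9 · 19 · 5 = 9405.
Merge one congruence at a time:
  Start: x ≡ 9 (mod 11).
  Combine with x ≡ 5 (mod 9); new modulus lcm = 99.
    Write x = 9 + 11·t and substitute into x ≡ 5 (mod 9): 11·t ≡ 5 − 9 = -4 (mod 9).
    Reduce coefficients mod 9: 2·t ≡ 5 (mod 9).
    The inverse of 2 mod 9 is 5 (since 2·5 = 10 = 1·9 + 1), so t ≡ 5·5 = 25 ≡ 7 (mod 9).
    Then x = 9 + 11·7 = 86, valid modulo lcm(11, 9) = 99: x ≡ 86 (mod 99).
  Combine with x ≡ 16 (mod 19); new modulus lcm = 1881.
    Write x = 86 + 99·t and substitute into x ≡ 16 (mod 19): 99·t ≡ 16 − 86 = -70 (mod 19).
    Reduce coefficients mod 19: 4·t ≡ 6 (mod 19).
    The inverse of 4 mod 19 is 5 (since 4·5 = 20 = 1·19 + 1), so t ≡ 5·6 = 30 ≡ 11 (mod 19).
    Then x = 86 + 99·11 = 1175, valid modulo lcm(99, 19) = 1881: x ≡ 1175 (mod 1881).
  Combine with x ≡ 0 (mod 5); new modulus lcm = 9405.
    Write x = 1175 + 1881·t and substitute into x ≡ 0 (mod 5): 1881·t ≡ 0 − 1175 = -1175 (mod 5).
    Reduce coefficients mod 5: 1·t ≡ 0 (mod 5).
    So t ≡ 0 (mod 5).
    Then x = 1175 + 1881·0 = 1175, valid modulo lcm(1881, 5) = 9405: x ≡ 1175 (mod 9405).
Verify against each original: 1175 mod 11 = 9, 1175 mod 9 = 5, 1175 mod 19 = 16, 1175 mod 5 = 0.

x ≡ 1175 (mod 9405).


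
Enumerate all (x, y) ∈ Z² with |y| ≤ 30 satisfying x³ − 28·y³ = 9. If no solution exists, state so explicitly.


The equation is x³ - 28y³ = 9. For fixed y, x³ = 28·y³ + 9, so a solution requires the RHS to be a perfect cube.
Strategy: iterate y from -30 to 30, compute RHS = 28·y³ + 9, and check whether it is a (positive or negative) perfect cube.
Check small values of y:
  y = 0: RHS = 9 is not a perfect cube.
  y = 1: RHS = 37 is not a perfect cube.
  y = -1: RHS = -19 is not a perfect cube.
  y = 2: RHS = 233 is not a perfect cube.
  y = -2: RHS = -215 is not a perfect cube.
  y = 3: RHS = 765 is not a perfect cube.
  y = -3: RHS = -747 is not a perfect cube.
Continuing the search up to |y| = 30 finds no solutions either.
No (x, y) in the scanned range satisfies the equation.

No integer solutions with |y| ≤ 30.


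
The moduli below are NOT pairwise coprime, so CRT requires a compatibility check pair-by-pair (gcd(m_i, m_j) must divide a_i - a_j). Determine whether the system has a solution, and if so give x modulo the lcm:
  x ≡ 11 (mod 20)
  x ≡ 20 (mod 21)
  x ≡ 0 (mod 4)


Moduli 20, 21, 4 are not pairwise coprime, so CRT works modulo lcm(m_i) when all pairwise compatibility conditions hold.
Pairwise compatibility: gcd(m_i, m_j) must divide a_i - a_j for every pair.
Merge one congruence at a time:
  Start: x ≡ 11 (mod 20).
  Combine with x ≡ 20 (mod 21): gcd(20, 21) = 1; 20 - 11 = 9, which IS divisible by 1, so compatible.
    Write x = 11 + 20·t and substitute into x ≡ 20 (mod 21): 20·t ≡ 20 − 11 = 9 (mod 21).
    The inverse of 20 mod 21 is 20 (since 20·20 = 400 = 19·21 + 1), so t ≡ 20·9 = 180 ≡ 12 (mod 21).
    Then x = 11 + 20·12 = 251, valid modulo lcm(20, 21) = 420: x ≡ 251 (mod 420).
  Combine with x ≡ 0 (mod 4): gcd(420, 4) = 4, and 0 - 251 = -251 is NOT divisible by 4.
    ⇒ system is inconsistent (no integer solution).

No solution (the system is inconsistent).


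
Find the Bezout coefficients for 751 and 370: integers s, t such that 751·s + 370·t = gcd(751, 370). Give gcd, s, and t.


Euclidean algorithm on (751, 370) — divide until remainder is 0:
  751 = 2 · 370 + 11
  370 = 33 · 11 + 7
  11 = 1 · 7 + 4
  7 = 1 · 4 + 3
  4 = 1 · 3 + 1
  3 = 3 · 1 + 0
gcd(751, 370) = 1.
Track Bezout coefficients alongside the remainders: start with r₀ = 751 = a·1 + b·0 (s = 1, t = 0) and r₁ = 370 = a·0 + b·1 (s = 0, t = 1); each new remainder r_{k+1} = r_{k-1} − q_k·r_k inherits s_{k+1} = s_{k-1} − q_k·s_k, t_{k+1} = t_{k-1} − q_k·t_k, so r_k = a·s_k + b·t_k at every step:
  q = 2: r = 11, s = 1 − 2·0 = 1, t = 0 − 2·1 = -2  (check: 751·1 + 370·(-2) = 11)
  q = 33: r = 7, s = 0 − 33·1 = -33, t = 1 − 33·(-2) = 67  (check: 751·(-33) + 370·67 = 7)
  q = 1: r = 4, s = 1 − 1·(-33) = 34, t = -2 − 1·67 = -69  (check: 751·34 + 370·(-69) = 4)
  q = 1: r = 3, s = -33 − 1·34 = -67, t = 67 − 1·(-69) = 136  (check: 751·(-67) + 370·136 = 3)
  q = 1: r = 1, s = 34 − 1·(-67) = 101, t = -69 − 1·136 = -205  (check: 751·101 + 370·(-205) = 1)
The row with r = 1 (the gcd) gives the Bezout coefficients s = 101, t = -205.
Result: 751 · (101) + 370 · (-205) = 1.

gcd(751, 370) = 1; s = 101, t = -205 (check: 751·101 + 370·(-205) = 1).


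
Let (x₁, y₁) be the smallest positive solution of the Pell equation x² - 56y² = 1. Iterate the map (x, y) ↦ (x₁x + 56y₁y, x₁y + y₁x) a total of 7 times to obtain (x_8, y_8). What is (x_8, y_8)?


Step 1: Find the fundamental solution (x₁, y₁) of x² - 56y² = 1.
  Expand √56 as a continued fraction. a₀ = ⌊√56⌋ = 7; iterate m_{k+1} = d_k·a_k − m_k, d_{k+1} = (56 − m_{k+1}²)/d_k, a_{k+1} = ⌊(a₀ + m_{k+1})/d_{k+1}⌋ (starting m₀ = 0, d₀ = 1), with convergents p_k = a_k·p_{k-1} + p_{k-2}, q_k = a_k·q_{k-1} + q_{k-2} (p₋₁ = 1, q₋₁ = 0):
  k = 0: a₀ = 7; p₀/q₀ = 7/1; p₀² − 56·q₀² = 49 − 56 = -7.
  k = 1: m = 7, d = 7, a = ⌊(7 + 7)/7⌋ = 2; p/q = (2·7 + 1)/(2·1 + 0) = 15/2; p² − 56·q² = 225 − 224 = 1.
  The first convergent with p² − 56·q² = 1 gives the fundamental solution (x₁, y₁) = (15, 2).
Step 2: Apply the recurrence (x_{n+1}, y_{n+1}) = (x₁x_n + 56y₁y_n, x₁y_n + y₁x_n) repeatedly.
  From (x_1, y_1) = (15, 2): x_2 = 15·15 + 56·2·2 = 449; y_2 = 15·2 + 2·15 = 60.
  From (x_2, y_2) = (449, 60): x_3 = 15·449 + 56·2·60 = 13455; y_3 = 15·60 + 2·449 = 1798.
  From (x_3, y_3) = (13455, 1798): x_4 = 15·13455 + 56·2·1798 = 403201; y_4 = 15·1798 + 2·13455 = 53880.
  From (x_4, y_4) = (403201, 53880): x_5 = 15·403201 + 56·2·53880 = 12082575; y_5 = 15·53880 + 2·403201 = 1614602.
  From (x_5, y_5) = (12082575, 1614602): x_6 = 15·12082575 + 56·2·1614602 = 362074049; y_6 = 15·1614602 + 2·12082575 = 48384180.
  From (x_6, y_6) = (362074049, 48384180): x_7 = 15·362074049 + 56·2·48384180 = 10850138895; y_7 = 15·48384180 + 2·362074049 = 1449910798.
  From (x_7, y_7) = (10850138895, 1449910798): x_8 = 15·10850138895 + 56·2·1449910798 = 325142092801; y_8 = 15·1449910798 + 2·10850138895 = 43448939760.
Step 3: Verify x_8² - 56·y_8² = 105717380511014096025601 - 105717380511014096025600 = 1 (should be 1). ✓

(x_1, y_1) = (15, 2); (x_8, y_8) = (325142092801, 43448939760).


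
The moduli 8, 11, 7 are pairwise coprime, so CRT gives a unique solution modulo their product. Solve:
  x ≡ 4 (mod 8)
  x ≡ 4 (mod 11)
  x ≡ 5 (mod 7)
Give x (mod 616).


Moduli 8, 11, 7 are pairwise coprime; by CRT there is a unique solution modulo M = 8 · 11 · 7 = 616.
Solve pairwise, accumulating the modulus:
  Start with x ≡ 4 (mod 8).
  Combine with x ≡ 4 (mod 11): since gcd(8, 11) = 1, we get a unique residue mod 88.
    Write x = 4 + 8·t and substitute into x ≡ 4 (mod 11): 8·t ≡ 4 − 4 = 0 (mod 11).
    The inverse of 8 mod 11 is 7 (since 8·7 = 56 = 5·11 + 1), so t ≡ 7·0 = 0 ≡ 0 (mod 11).
    Then x = 4 + 8·0 = 4, valid modulo lcm(8, 11) = 88: x ≡ 4 (mod 88).
  Combine with x ≡ 5 (mod 7): since gcd(88, 7) = 1, we get a unique residue mod 616.
    Write x = 4 + 88·t and substitute into x ≡ 5 (mod 7): 88·t ≡ 5 − 4 = 1 (mod 7).
    Reduce coefficients mod 7: 4·t ≡ 1 (mod 7).
    The inverse of 4 mod 7 is 2 (since 4·2 = 8 = 1·7 + 1), so t ≡ 2·1 = 2 ≡ 2 (mod 7).
    Then x = 4 + 88·2 = 180, valid modulo lcm(88, 7) = 616: x ≡ 180 (mod 616).
Verify: 180 mod 8 = 4 ✓, 180 mod 11 = 4 ✓, 180 mod 7 = 5 ✓.

x ≡ 180 (mod 616).


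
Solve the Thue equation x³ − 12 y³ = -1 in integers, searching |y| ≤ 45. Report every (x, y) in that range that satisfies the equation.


The equation is x³ - 12y³ = -1. For fixed y, x³ = 12·y³ − 1, so a solution requires the RHS to be a perfect cube.
Strategy: iterate y from -45 to 45, compute RHS = 12·y³ − 1, and check whether it is a (positive or negative) perfect cube.
Check small values of y:
  y = 0: RHS = -1 = (-1)³ ⇒ x = -1 works.
  y = 1: RHS = 11 is not a perfect cube.
  y = -1: RHS = -13 is not a perfect cube.
  y = 2: RHS = 95 is not a perfect cube.
  y = -2: RHS = -97 is not a perfect cube.
  y = 3: RHS = 323 is not a perfect cube.
  y = -3: RHS = -325 is not a perfect cube.
Continuing the search up to |y| = 45 finds no further solutions beyond those listed.
Collected solutions: (-1, 0).

Solutions (with |y| ≤ 45): (-1, 0).


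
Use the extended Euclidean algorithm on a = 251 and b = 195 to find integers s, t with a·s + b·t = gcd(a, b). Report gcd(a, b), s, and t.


Euclidean algorithm on (251, 195) — divide until remainder is 0:
  251 = 1 · 195 + 56
  195 = 3 · 56 + 27
  56 = 2 · 27 + 2
  27 = 13 · 2 + 1
  2 = 2 · 1 + 0
gcd(251, 195) = 1.
Track Bezout coefficients alongside the remainders: start with r₀ = 251 = a·1 + b·0 (s = 1, t = 0) and r₁ = 195 = a·0 + b·1 (s = 0, t = 1); each new remainder r_{k+1} = r_{k-1} − q_k·r_k inherits s_{k+1} = s_{k-1} − q_k·s_k, t_{k+1} = t_{k-1} − q_k·t_k, so r_k = a·s_k + b·t_k at every step:
  q = 1: r = 56, s = 1 − 1·0 = 1, t = 0 − 1·1 = -1  (check: 251·1 + 195·(-1) = 56)
  q = 3: r = 27, s = 0 − 3·1 = -3, t = 1 − 3·(-1) = 4  (check: 251·(-3) + 195·4 = 27)
  q = 2: r = 2, s = 1 − 2·(-3) = 7, t = -1 − 2·4 = -9  (check: 251·7 + 195·(-9) = 2)
  q = 13: r = 1, s = -3 − 13·7 = -94, t = 4 − 13·(-9) = 121  (check: 251·(-94) + 195·121 = 1)
The row with r = 1 (the gcd) gives the Bezout coefficients s = -94, t = 121.
Result: 251 · (-94) + 195 · (121) = 1.

gcd(251, 195) = 1; s = -94, t = 121 (check: 251·(-94) + 195·121 = 1).


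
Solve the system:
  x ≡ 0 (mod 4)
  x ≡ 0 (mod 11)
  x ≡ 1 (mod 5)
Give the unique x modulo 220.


Moduli 4, 11, 5 are pairwise coprime; by CRT there is a unique solution modulo M = 4 · 11 · 5 = 220.
Solve pairwise, accumulating the modulus:
  Start with x ≡ 0 (mod 4).
  Combine with x ≡ 0 (mod 11): since gcd(4, 11) = 1, we get a unique residue mod 44.
    Write x = 0 + 4·t and substitute into x ≡ 0 (mod 11): 4·t ≡ 0 − 0 = 0 (mod 11).
    The inverse of 4 mod 11 is 3 (since 4·3 = 12 = 1·11 + 1), so t ≡ 3·0 = 0 ≡ 0 (mod 11).
    Then x = 0 + 4·0 = 0, valid modulo lcm(4, 11) = 44: x ≡ 0 (mod 44).
  Combine with x ≡ 1 (mod 5): since gcd(44, 5) = 1, we get a unique residue mod 220.
    Write x = 0 + 44·t and substitute into x ≡ 1 (mod 5): 44·t ≡ 1 − 0 = 1 (mod 5).
    Reduce coefficients mod 5: 4·t ≡ 1 (mod 5).
    The inverse of 4 mod 5 is 4 (since 4·4 = 16 = 3·5 + 1), so t ≡ 4·1 = 4 ≡ 4 (mod 5).
    Then x = 0 + 44·4 = 176, valid modulo lcm(44, 5) = 220: x ≡ 176 (mod 220).
Verify: 176 mod 4 = 0 ✓, 176 mod 11 = 0 ✓, 176 mod 5 = 1 ✓.

x ≡ 176 (mod 220).


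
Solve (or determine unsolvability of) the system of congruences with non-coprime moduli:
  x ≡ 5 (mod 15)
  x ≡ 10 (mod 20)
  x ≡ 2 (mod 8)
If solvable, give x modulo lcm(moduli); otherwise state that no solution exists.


Moduli 15, 20, 8 are not pairwise coprime, so CRT works modulo lcm(m_i) when all pairwise compatibility conditions hold.
Pairwise compatibility: gcd(m_i, m_j) must divide a_i - a_j for every pair.
Merge one congruence at a time:
  Start: x ≡ 5 (mod 15).
  Combine with x ≡ 10 (mod 20): gcd(15, 20) = 5; 10 - 5 = 5, which IS divisible by 5, so compatible.
    Write x = 5 + 15·t and substitute into x ≡ 10 (mod 20): 15·t ≡ 10 − 5 = 5 (mod 20).
    Divide the congruence (and modulus) by g = 5: 3·t ≡ 1 (mod 4).
    The inverse of 3 mod 4 is 3 (since 3·3 = 9 = 2·4 + 1), so t ≡ 3·1 = 3 ≡ 3 (mod 4).
    Then x = 5 + 15·3 = 50, valid modulo lcm(15, 20) = 60: x ≡ 50 (mod 60).
  Combine with x ≡ 2 (mod 8): gcd(60, 8) = 4; 2 - 50 = -48, which IS divisible by 4, so compatible.
    Write x = 50 + 60·t and substitute into x ≡ 2 (mod 8): 60·t ≡ 2 − 50 = -48 (mod 8).
    Divide the congruence (and modulus) by g = 4: 15·t ≡ -12 (mod 2).
    Reduce coefficients mod 2: 1·t ≡ 0 (mod 2).
    So t ≡ 0 (mod 2).
    Then x = 50 + 60·0 = 50, valid modulo lcm(60, 8) = 120: x ≡ 50 (mod 120).
Verify: 50 mod 15 = 5, 50 mod 20 = 10, 50 mod 8 = 2.

x ≡ 50 (mod 120).


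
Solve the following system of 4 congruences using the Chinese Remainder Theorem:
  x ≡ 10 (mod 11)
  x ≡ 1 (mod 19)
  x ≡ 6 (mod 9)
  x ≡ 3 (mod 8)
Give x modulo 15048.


Product of moduli M = 11 · 19 · 9 · 8 = 15048.
Merge one congruence at a time:
  Start: x ≡ 10 (mod 11).
  Combine with x ≡ 1 (mod 19); new modulus lcm = 209.
    Write x = 10 + 11·t and substitute into x ≡ 1 (mod 19): 11·t ≡ 1 − 10 = -9 (mod 19).
    Reduce coefficients mod 19: 11·t ≡ 10 (mod 19).
    The inverse of 11 mod 19 is 7 (since 11·7 = 77 = 4·19 + 1), so t ≡ 7·10 = 70 ≡ 13 (mod 19).
    Then x = 10 + 11·13 = 153, valid modulo lcm(11, 19) = 209: x ≡ 153 (mod 209).
  Combine with x ≡ 6 (mod 9); new modulus lcm = 1881.
    Write x = 153 + 209·t and substitute into x ≡ 6 (mod 9): 209·t ≡ 6 − 153 = -147 (mod 9).
    Reduce coefficients mod 9: 2·t ≡ 6 (mod 9).
    The inverse of 2 mod 9 is 5 (since 2·5 = 10 = 1·9 + 1), so t ≡ 5·6 = 30 ≡ 3 (mod 9).
    Then x = 153 + 209·3 = 780, valid modulo lcm(209, 9) = 1881: x ≡ 780 (mod 1881).
  Combine with x ≡ 3 (mod 8); new modulus lcm = 15048.
    Write x = 780 + 1881·t and substitute into x ≡ 3 (mod 8): 1881·t ≡ 3 − 780 = -777 (mod 8).
    Reduce coefficients mod 8: 1·t ≡ 7 (mod 8).
    So t ≡ 7 (mod 8).
    Then x = 780 + 1881·7 = 13947, valid modulo lcm(1881, 8) = 15048: x ≡ 13947 (mod 15048).
Verify against each original: 13947 mod 11 = 10, 13947 mod 19 = 1, 13947 mod 9 = 6, 13947 mod 8 = 3.

x ≡ 13947 (mod 15048).


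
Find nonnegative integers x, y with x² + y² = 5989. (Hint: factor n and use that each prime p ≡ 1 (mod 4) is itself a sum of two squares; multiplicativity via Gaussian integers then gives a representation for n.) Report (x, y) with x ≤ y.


Step 1: Factor n = 5989 = 53 · 113.
Step 2: Check the mod-4 condition on each prime factor: 53 ≡ 1 (mod 4), exponent 1; 113 ≡ 1 (mod 4), exponent 1.
All primes ≡ 3 (mod 4) appear to even exponent (or don't appear), so by the two-squares theorem n IS expressible as a sum of two squares.
Step 3: Build a representation. Here n = 53 · 113 is a product of primes ≡ 1 (mod 4). Each prime p ≡ 1 (mod 4) is itself a sum of two squares; find a² by testing p − a² for a perfect square:
  53: 53 − 1² = 52, 53 − 2² = 49 = 7² ⇒ 53 = 2² + 7².
  113: 113 − 1² = 112, 113 − 2² = 109, 113 − 3² = 104, 113 − 4² = 97, 113 − 5² = 88, 113 − 6² = 77, 113 − 7² = 64 = 8² ⇒ 113 = 7² + 8².
  Combine using the Brahmagupta–Fibonacci identity (a² + b²)(c² + d²) = (ac − bd)² + (ad + bc)² = (ac + bd)² + (ad − bc)²:
  53 · 113 = 5989: from (2² + 7²)(7² + 8²), take (2·7 − 7·8, 2·8 + 7·7) = (14 − 56, 16 + 49) = (-42, 65); dropping signs (only squares matter) gives (42, 65); check 42² + 65² = 1764 + 4225 = 5989 ✓.
Step 4: Order so x ≤ y and verify: 42² + 65² = 1764 + 4225 = 5989 = n. ✓

n = 5989 = 42² + 65² (one valid representation with x ≤ y).


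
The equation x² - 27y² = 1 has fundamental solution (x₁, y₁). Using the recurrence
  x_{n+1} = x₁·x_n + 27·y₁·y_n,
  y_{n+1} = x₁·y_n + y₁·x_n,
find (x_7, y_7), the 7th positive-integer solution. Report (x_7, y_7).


Step 1: Find the fundamental solution (x₁, y₁) of x² - 27y² = 1.
  Expand √27 as a continued fraction. a₀ = ⌊√27⌋ = 5; iterate m_{k+1} = d_k·a_k − m_k, d_{k+1} = (27 − m_{k+1}²)/d_k, a_{k+1} = ⌊(a₀ + m_{k+1})/d_{k+1}⌋ (starting m₀ = 0, d₀ = 1), with convergents p_k = a_k·p_{k-1} + p_{k-2}, q_k = a_k·q_{k-1} + q_{k-2} (p₋₁ = 1, q₋₁ = 0):
  k = 0: a₀ = 5; p₀/q₀ = 5/1; p₀² − 27·q₀² = 25 − 27 = -2.
  k = 1: m = 5, d = 2, a = ⌊(5 + 5)/2⌋ = 5; p/q = (5·5 + 1)/(5·1 + 0) = 26/5; p² − 27·q² = 676 − 675 = 1.
  The first convergent with p² − 27·q² = 1 gives the fundamental solution (x₁, y₁) = (26, 5).
Step 2: Apply the recurrence (x_{n+1}, y_{n+1}) = (x₁x_n + 27y₁y_n, x₁y_n + y₁x_n) repeatedly.
  From (x_1, y_1) = (26, 5): x_2 = 26·26 + 27·5·5 = 1351; y_2 = 26·5 + 5·26 = 260.
  From (x_2, y_2) = (1351, 260): x_3 = 26·1351 + 27·5·260 = 70226; y_3 = 26·260 + 5·1351 = 13515.
  From (x_3, y_3) = (70226, 13515): x_4 = 26·70226 + 27·5·13515 = 3650401; y_4 = 26·13515 + 5·70226 = 702520.
  From (x_4, y_4) = (3650401, 702520): x_5 = 26·3650401 + 27·5·702520 = 189750626; y_5 = 26·702520 + 5·3650401 = 36517525.
  From (x_5, y_5) = (189750626, 36517525): x_6 = 26·189750626 + 27·5·36517525 = 9863382151; y_6 = 26·36517525 + 5·189750626 = 1898208780.
  From (x_6, y_6) = (9863382151, 1898208780): x_7 = 26·9863382151 + 27·5·1898208780 = 512706121226; y_7 = 26·1898208780 + 5·9863382151 = 98670339035.
Step 3: Verify x_7² - 27·y_7² = 262867566742609807743076 - 262867566742609807743075 = 1 (should be 1). ✓

(x_1, y_1) = (26, 5); (x_7, y_7) = (512706121226, 98670339035).


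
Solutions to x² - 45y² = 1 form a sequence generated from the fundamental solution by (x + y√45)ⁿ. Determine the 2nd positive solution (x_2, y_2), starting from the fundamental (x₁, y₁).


Step 1: Find the fundamental solution (x₁, y₁) of x² - 45y² = 1.
  Expand √45 as a continued fraction. a₀ = ⌊√45⌋ = 6; iterate m_{k+1} = d_k·a_k − m_k, d_{k+1} = (45 − m_{k+1}²)/d_k, a_{k+1} = ⌊(a₀ + m_{k+1})/d_{k+1}⌋ (starting m₀ = 0, d₀ = 1), with convergents p_k = a_k·p_{k-1} + p_{k-2}, q_k = a_k·q_{k-1} + q_{k-2} (p₋₁ = 1, q₋₁ = 0):
  k = 0: a₀ = 6; p₀/q₀ = 6/1; p₀² − 45·q₀² = 36 − 45 = -9.
  k = 1: m = 6, d = 9, a = ⌊(6 + 6)/9⌋ = 1; p/q = (1·6 + 1)/(1·1 + 0) = 7/1; p² − 45·q² = 49 − 45 = 4.
  k = 2: m = 3, d = 4, a = ⌊(6 + 3)/4⌋ = 2; p/q = (2·7 + 6)/(2·1 + 1) = 20/3; p² − 45·q² = 400 − 405 = -5.
  k = 3: m = 5, d = 5, a = ⌊(6 + 5)/5⌋ = 2; p/q = (2·20 + 7)/(2·3 + 1) = 47/7; p² − 45·q² = 2209 − 2205 = 4.
  k = 4: m = 5, d = 4, a = ⌊(6 + 5)/4⌋ = 2; p/q = (2·47 + 20)/(2·7 + 3) = 114/17; p² − 45·q² = 12996 − 13005 = -9.
  k = 5: m = 3, d = 9, a = ⌊(6 + 3)/9⌋ = 1; p/q = (1·114 + 47)/(1·17 + 7) = 161/24; p² − 45·q² = 25921 − 25920 = 1.
  The first convergent with p² − 45·q² = 1 gives the fundamental solution (x₁, y₁) = (161, 24).
Step 2: Apply the recurrence (x_{n+1}, y_{n+1}) = (x₁x_n + 45y₁y_n, x₁y_n + y₁x_n) repeatedly.
  From (x_1, y_1) = (161, 24): x_2 = 161·161 + 45·24·24 = 51841; y_2 = 161·24 + 24·161 = 7728.
Step 3: Verify x_2² - 45·y_2² = 2687489281 - 2687489280 = 1 (should be 1). ✓

(x_1, y_1) = (161, 24); (x_2, y_2) = (51841, 7728).


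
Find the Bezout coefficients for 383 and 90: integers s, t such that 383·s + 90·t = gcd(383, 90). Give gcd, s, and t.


Euclidean algorithm on (383, 90) — divide until remainder is 0:
  383 = 4 · 90 + 23
  90 = 3 · 23 + 21
  23 = 1 · 21 + 2
  21 = 10 · 2 + 1
  2 = 2 · 1 + 0
gcd(383, 90) = 1.
Track Bezout coefficients alongside the remainders: start with r₀ = 383 = a·1 + b·0 (s = 1, t = 0) and r₁ = 90 = a·0 + b·1 (s = 0, t = 1); each new remainder r_{k+1} = r_{k-1} − q_k·r_k inherits s_{k+1} = s_{k-1} − q_k·s_k, t_{k+1} = t_{k-1} − q_k·t_k, so r_k = a·s_k + b·t_k at every step:
  q = 4: r = 23, s = 1 − 4·0 = 1, t = 0 − 4·1 = -4  (check: 383·1 + 90·(-4) = 23)
  q = 3: r = 21, s = 0 − 3·1 = -3, t = 1 − 3·(-4) = 13  (check: 383·(-3) + 90·13 = 21)
  q = 1: r = 2, s = 1 − 1·(-3) = 4, t = -4 − 1·13 = -17  (check: 383·4 + 90·(-17) = 2)
  q = 10: r = 1, s = -3 − 10·4 = -43, t = 13 − 10·(-17) = 183  (check: 383·(-43) + 90·183 = 1)
The row with r = 1 (the gcd) gives the Bezout coefficients s = -43, t = 183.
Result: 383 · (-43) + 90 · (183) = 1.

gcd(383, 90) = 1; s = -43, t = 183 (check: 383·(-43) + 90·183 = 1).


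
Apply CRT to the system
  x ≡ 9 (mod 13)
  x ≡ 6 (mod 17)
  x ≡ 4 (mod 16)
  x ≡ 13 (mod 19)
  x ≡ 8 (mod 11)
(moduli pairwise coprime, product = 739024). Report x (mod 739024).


Product of moduli M = 13 · 17 · 16 · 19 · 11 = 739024.
Merge one congruence at a time:
  Start: x ≡ 9 (mod 13).
  Combine with x ≡ 6 (mod 17); new modulus lcm = 221.
    Write x = 9 + 13·t and substitute into x ≡ 6 (mod 17): 13·t ≡ 6 − 9 = -3 (mod 17).
    Reduce coefficients mod 17: 13·t ≡ 14 (mod 17).
    The inverse of 13 mod 17 is 4 (since 13·4 = 52 = 3·17 + 1), so t ≡ 4·14 = 56 ≡ 5 (mod 17).
    Then x = 9 + 13·5 = 74, valid modulo lcm(13, 17) = 221: x ≡ 74 (mod 221).
  Combine with x ≡ 4 (mod 16); new modulus lcm = 3536.
    Write x = 74 + 221·t and substitute into x ≡ 4 (mod 16): 221·t ≡ 4 − 74 = -70 (mod 16).
    Reduce coefficients mod 16: 13·t ≡ 10 (mod 16).
    The inverse of 13 mod 16 is 5 (since 13·5 = 65 = 4·16 + 1), so t ≡ 5·10 = 50 ≡ 2 (mod 16).
    Then x = 74 + 221·2 = 516, valid modulo lcm(221, 16) = 3536: x ≡ 516 (mod 3536).
  Combine with x ≡ 13 (mod 19); new modulus lcm = 67184.
    Write x = 516 + 3536·t and substitute into x ≡ 13 (mod 19): 3536·t ≡ 13 − 516 = -503 (mod 19).
    Reduce coefficients mod 19: 2·t ≡ 10 (mod 19).
    The inverse of 2 mod 19 is 10 (since 2·10 = 20 = 1·19 + 1), so t ≡ 10·10 = 100 ≡ 5 (mod 19).
    Then x = 516 + 3536·5 = 18196, valid modulo lcm(3536, 19) = 67184: x ≡ 18196 (mod 67184).
  Combine with x ≡ 8 (mod 11); new modulus lcm = 739024.
    Write x = 18196 + 67184·t and substitute into x ≡ 8 (mod 11): 67184·t ≡ 8 − 18196 = -18188 (mod 11).
    Reduce coefficients mod 11: 7·t ≡ 6 (mod 11).
    The inverse of 7 mod 11 is 8 (since 7·8 = 56 = 5·11 + 1), so t ≡ 8·6 = 48 ≡ 4 (mod 11).
    Then x = 18196 + 67184·4 = 286932, valid modulo lcm(67184, 11) = 739024: x ≡ 286932 (mod 739024).
Verify against each original: 286932 mod 13 = 9, 286932 mod 17 = 6, 286932 mod 16 = 4, 286932 mod 19 = 13, 286932 mod 11 = 8.

x ≡ 286932 (mod 739024).
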